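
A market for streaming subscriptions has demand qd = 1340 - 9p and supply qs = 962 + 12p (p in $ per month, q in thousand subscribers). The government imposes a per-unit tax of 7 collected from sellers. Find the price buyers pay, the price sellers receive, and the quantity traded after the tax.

With a tax of 7 on sellers, they supply based on the net price p_s = p_b - 7, so qs = 878 + 12p_b.
Equate demand and the shifted supply: 1340 - 9p_b = 878 + 12p_b, giving 21p_b = 462, so p_b = 22.
Then p_s = 22 - 7 = 15 and q = 1340 - 9(22) = 1142.

p_b = 22, p_s = 15, q = 1142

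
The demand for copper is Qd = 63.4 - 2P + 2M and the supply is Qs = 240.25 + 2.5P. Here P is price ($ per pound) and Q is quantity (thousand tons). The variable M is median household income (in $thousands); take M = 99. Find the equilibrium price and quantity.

P* = 4.7, Q* = 252

With M = 99, demand is Qd = 261.4 - 2P.
Equating demand and supply, 261.4 - 2P = 240.25 + 2.5P gives 4.5P = 21.15, so P* = 4.7.
Plugging P* into demand: Q* = 261.4 - 2(4.7) = 252.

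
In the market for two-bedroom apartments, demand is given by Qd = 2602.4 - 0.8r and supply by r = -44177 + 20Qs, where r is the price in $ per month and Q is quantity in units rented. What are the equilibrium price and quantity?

r* = 463, Q* = 2232

Rewriting in direct form: Qs = 2208.85 + 0.05r.
The market clears where 2602.4 - 0.8r = 2208.85 + 0.05r. Rearranging, 0.85r = 393.55, hence r* = 463.
Then Q* = 2602.4 - 0.8(463) = 2232.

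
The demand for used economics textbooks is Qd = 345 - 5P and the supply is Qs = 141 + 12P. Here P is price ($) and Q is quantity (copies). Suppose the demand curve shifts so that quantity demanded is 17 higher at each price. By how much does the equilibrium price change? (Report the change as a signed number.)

ΔP = 1

Equating demand and supply, 345 - 5P = 141 + 12P gives 17P = 204, so P* = 12.
Substitute back: Q* = 345 - 5(12) = 285.
After the shift, demand is Qd = 362 - 5P.
New equilibrium: 221 = 17P, so P = 13 and Q = 297.
ΔP = 13 - 12 = 1.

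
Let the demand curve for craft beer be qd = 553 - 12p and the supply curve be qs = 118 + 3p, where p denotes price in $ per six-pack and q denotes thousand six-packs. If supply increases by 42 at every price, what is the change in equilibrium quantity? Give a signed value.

Equating demand and supply, 553 - 12p = 118 + 3p gives 15p = 435, so p* = 29.
From the demand curve, q* = 553 - 12(29) = 205.
After the shift, supply is qs = 160 + 3p.
The new intersection has 393 = 15p, i.e. p = 26.2, q = 238.6.
Δq = 238.6 - 205 = 33.6.

Δq = 33.6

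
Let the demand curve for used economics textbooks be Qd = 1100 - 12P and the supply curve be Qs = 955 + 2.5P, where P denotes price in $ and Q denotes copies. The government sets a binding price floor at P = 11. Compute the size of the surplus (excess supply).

Evaluating both curves at the floor price 11 gives Qd = 968, Qs = 982.5.
Surplus = Qs - Qd = 982.5 - 968 = 14.5.

Surplus = 14.5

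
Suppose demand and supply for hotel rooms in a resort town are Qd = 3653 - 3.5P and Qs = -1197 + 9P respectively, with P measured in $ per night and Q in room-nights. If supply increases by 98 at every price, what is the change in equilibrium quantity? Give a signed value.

ΔQ = 27.44

Set Qd = Qs: 3653 - 3.5P = -1197 + 9P, so 4850 = 12.5P and P* = 388.
Plugging P* into demand: Q* = 3653 - 3.5(388) = 2295.
After the shift, supply is Qs = -1099 + 9P.
The new intersection has 4752 = 12.5P, i.e. P = 380.16, Q = 2322.44.
ΔQ = 2322.44 - 2295 = 27.44.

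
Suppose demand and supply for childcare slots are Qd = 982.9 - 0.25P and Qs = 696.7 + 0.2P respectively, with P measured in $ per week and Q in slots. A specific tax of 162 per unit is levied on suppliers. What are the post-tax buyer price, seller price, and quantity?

The tax drives a wedge P_b - P_s = 162. Substituting P_s = P_b - 162 into supply: Qs = 664.3 + 0.2P_b.
Equate demand and the shifted supply: 982.9 - 0.25P_b = 664.3 + 0.2P_b, giving 0.45P_b = 318.6, so P_b = 708.
So P_s = 546 and the quantity traded is Q = 982.9 - 0.25(708) = 805.9.

P_b = 708, P_s = 546, Q = 805.9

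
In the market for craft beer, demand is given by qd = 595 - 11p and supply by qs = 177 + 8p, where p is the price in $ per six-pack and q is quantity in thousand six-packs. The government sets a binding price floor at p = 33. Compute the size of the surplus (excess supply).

At p = 33: qd = 232 and qs = 441.
Surplus = qs - qd = 441 - 232 = 209.

Surplus = 209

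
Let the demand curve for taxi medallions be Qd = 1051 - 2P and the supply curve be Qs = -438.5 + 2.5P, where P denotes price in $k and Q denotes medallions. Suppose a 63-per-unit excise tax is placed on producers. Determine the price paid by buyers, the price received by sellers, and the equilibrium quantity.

The tax drives a wedge P_b - P_s = 63. Substituting P_s = P_b - 63 into supply: Qs = -596 + 2.5P_b.
Set Qd = Qs: 1051 - 2P_b = -596 + 2.5P_b, so 1647 = 4.5P_b and P_b = 366.
Then P_s = 366 - 63 = 303 and Q = 1051 - 2(366) = 319.

P_b = 366, P_s = 303, Q = 319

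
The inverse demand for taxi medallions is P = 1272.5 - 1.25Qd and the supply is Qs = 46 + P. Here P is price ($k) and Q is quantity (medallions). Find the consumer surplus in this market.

Consumer surplus = 214622.5

Rewriting in direct form: Qd = 1018 - 0.8P.
Equating demand and supply, 1018 - 0.8P = 46 + P gives 1.8P = 972, so P* = 540.
Substitute back: Q* = 1018 - 0.8(540) = 586.
Demand choke price (Qd = 0): P = 1018/0.8 = 1272.5. Consumer surplus = ½ × (1272.5 - 540) × 586 = 214622.5.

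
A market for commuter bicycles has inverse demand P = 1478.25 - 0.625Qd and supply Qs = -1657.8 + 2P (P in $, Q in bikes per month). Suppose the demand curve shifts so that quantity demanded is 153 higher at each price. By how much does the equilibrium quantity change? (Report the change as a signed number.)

Rewriting in direct form: Qd = 2365.2 - 1.6P.
At equilibrium Qd = Qs, so 2365.2 - 1.6P = -1657.8 + 2P; collecting terms, 4023 = 3.6P and P* = 1117.5.
From the demand curve, Q* = 2365.2 - 1.6(1117.5) = 577.2.
After the shift, demand is Qd = 2518.2 - 1.6P.
Re-solving, 3.6P = 4176 gives P = 1160 and Q = 662.2.
ΔQ = 662.2 - 577.2 = 85.

ΔQ = 85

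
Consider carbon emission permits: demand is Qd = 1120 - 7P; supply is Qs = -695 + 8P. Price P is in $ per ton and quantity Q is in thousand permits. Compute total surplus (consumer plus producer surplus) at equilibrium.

Total surplus = 9981.5625

The market clears where 1120 - 7P = -695 + 8P. Rearranging, 15P = 1815, hence P* = 121.
Plugging P* into demand: Q* = 1120 - 7(121) = 273.
Demand choke price = 160; supply choke price = 86.875. CS = ½(160 - 121)(273) = 5323.5; PS = ½(121 - 86.875)(273) = 4658.0625. Total surplus = 9981.5625.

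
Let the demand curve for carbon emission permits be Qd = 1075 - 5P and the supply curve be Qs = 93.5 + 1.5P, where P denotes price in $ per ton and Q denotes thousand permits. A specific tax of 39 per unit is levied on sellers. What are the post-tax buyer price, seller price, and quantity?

P_b = 160, P_s = 121, Q = 275

The tax drives a wedge P_b - P_s = 39. Substituting P_s = P_b - 39 into supply: Qs = 35 + 1.5P_b.
Market clearing requires 1075 - 5P_b = 35 + 1.5P_b; hence 1040 = 6.5P_b and P_b = 160.
So P_s = 121 and the quantity traded is Q = 1075 - 5(160) = 275.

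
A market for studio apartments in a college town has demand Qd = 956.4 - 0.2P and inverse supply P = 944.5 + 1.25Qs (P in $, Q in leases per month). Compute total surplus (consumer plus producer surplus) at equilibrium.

Total surplus = 1178112.5

Rewriting in direct form: Qs = -755.6 + 0.8P.
Set Qd = Qs: 956.4 - 0.2P = -755.6 + 0.8P, so 1712 = P and P* = 1712.
Plugging P* into demand: Q* = 956.4 - 0.2(1712) = 614.
Demand choke price = 4782; supply choke price = 944.5. CS = ½(4782 - 1712)(614) = 942490; PS = ½(1712 - 944.5)(614) = 235622.5. Total surplus = 1178112.5.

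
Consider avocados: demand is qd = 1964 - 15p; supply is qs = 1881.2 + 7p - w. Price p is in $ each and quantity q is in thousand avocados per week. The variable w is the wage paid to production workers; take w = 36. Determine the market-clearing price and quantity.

With w = 36, supply is qs = 1845.2 + 7p.
The market clears where 1964 - 15p = 1845.2 + 7p. Rearranging, 22p = 118.8, hence p* = 5.4.
Then q* = 1964 - 15(5.4) = 1883.

p* = 5.4, q* = 1883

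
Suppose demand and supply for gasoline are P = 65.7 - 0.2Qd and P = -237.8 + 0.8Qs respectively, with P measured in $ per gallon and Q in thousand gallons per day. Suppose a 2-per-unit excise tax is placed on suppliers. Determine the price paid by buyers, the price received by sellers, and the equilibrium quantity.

P_b = 5.4, P_s = 3.4, Q = 301.5

Solving each curve for Q: Qd = 328.5 - 5P and Qs = 297.25 + 1.25P.
Suppliers keep P_s = P_b - 2 per unit, so supply in terms of the buyer price is Qs = 294.75 + 1.25P_b.
Equate demand and the shifted supply: 328.5 - 5P_b = 294.75 + 1.25P_b, giving 6.25P_b = 33.75, so P_b = 5.4.
Then P_s = 5.4 - 2 = 3.4 and Q = 328.5 - 5(5.4) = 301.5.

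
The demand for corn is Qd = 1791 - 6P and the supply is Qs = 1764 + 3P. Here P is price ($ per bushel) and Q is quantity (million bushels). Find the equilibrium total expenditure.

Total expenditure = 5319

At equilibrium Qd = Qs, so 1791 - 6P = 1764 + 3P; collecting terms, 27 = 9P and P* = 3.
Plugging P* into demand: Q* = 1791 - 6(3) = 1773.
Total expenditure = P* × Q* = 3 × 1773 = 5319.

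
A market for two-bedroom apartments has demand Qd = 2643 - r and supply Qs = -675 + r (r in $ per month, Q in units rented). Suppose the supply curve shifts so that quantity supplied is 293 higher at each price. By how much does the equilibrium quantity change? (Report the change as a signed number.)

ΔQ = 146.5

Equating demand and supply, 2643 - r = -675 + r gives 2r = 3318, so r* = 1659.
Plugging r* into demand: Q* = 2643 - 1659 = 984.
After the shift, supply is Qs = -382 + r.
The new intersection has 3025 = 2r, i.e. r = 1512.5, Q = 1130.5.
ΔQ = 1130.5 - 984 = 146.5.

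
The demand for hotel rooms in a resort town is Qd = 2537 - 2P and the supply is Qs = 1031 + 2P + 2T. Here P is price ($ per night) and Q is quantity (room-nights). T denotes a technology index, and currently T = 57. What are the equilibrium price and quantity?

With T = 57, supply is Qs = 1145 + 2P.
Set Qd = Qs: 2537 - 2P = 1145 + 2P, so 1392 = 4P and P* = 348.
From the demand curve, Q* = 2537 - 2(348) = 1841.

P* = 348, Q* = 1841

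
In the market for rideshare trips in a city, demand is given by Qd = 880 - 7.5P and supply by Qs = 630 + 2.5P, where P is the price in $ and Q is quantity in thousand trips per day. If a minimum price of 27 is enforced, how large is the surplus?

With P fixed at 27, quantity demanded is 677.5 and quantity supplied is 697.5.
Surplus = Qs - Qd = 697.5 - 677.5 = 20.

Surplus = 20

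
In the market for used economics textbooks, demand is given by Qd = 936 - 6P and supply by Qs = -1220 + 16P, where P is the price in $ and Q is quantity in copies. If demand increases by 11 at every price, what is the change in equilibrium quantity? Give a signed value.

ΔQ = 8

Set Qd = Qs: 936 - 6P = -1220 + 16P, so 2156 = 22P and P* = 98.
Plugging P* into demand: Q* = 936 - 6(98) = 348.
After the shift, demand is Qd = 947 - 6P.
The new intersection has 2167 = 22P, i.e. P = 98.5, Q = 356.
ΔQ = 356 - 348 = 8.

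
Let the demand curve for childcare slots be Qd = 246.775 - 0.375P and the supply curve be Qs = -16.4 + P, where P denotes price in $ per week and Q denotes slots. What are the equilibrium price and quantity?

P* = 191.4, Q* = 175

Set Qd = Qs: 246.775 - 0.375P = -16.4 + P, so 263.175 = 1.375P and P* = 191.4.
From the demand curve, Q* = 246.775 - 0.375(191.4) = 175.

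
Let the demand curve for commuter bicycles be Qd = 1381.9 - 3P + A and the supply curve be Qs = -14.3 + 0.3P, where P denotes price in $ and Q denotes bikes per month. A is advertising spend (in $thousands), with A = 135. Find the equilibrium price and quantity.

With A = 135, demand is Qd = 1516.9 - 3P.
At equilibrium Qd = Qs, so 1516.9 - 3P = -14.3 + 0.3P; collecting terms, 1531.2 = 3.3P and P* = 464.
Plugging P* into demand: Q* = 1516.9 - 3(464) = 124.9.

P* = 464, Q* = 124.9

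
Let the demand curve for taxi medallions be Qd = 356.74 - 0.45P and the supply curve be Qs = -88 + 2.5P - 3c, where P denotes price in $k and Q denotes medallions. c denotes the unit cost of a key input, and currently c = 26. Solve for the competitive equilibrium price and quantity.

With c = 26, supply is Qs = -166 + 2.5P.
At equilibrium Qd = Qs, so 356.74 - 0.45P = -166 + 2.5P; collecting terms, 522.74 = 2.95P and P* = 177.2.
Plugging P* into demand: Q* = 356.74 - 0.45(177.2) = 277.

P* = 177.2, Q* = 277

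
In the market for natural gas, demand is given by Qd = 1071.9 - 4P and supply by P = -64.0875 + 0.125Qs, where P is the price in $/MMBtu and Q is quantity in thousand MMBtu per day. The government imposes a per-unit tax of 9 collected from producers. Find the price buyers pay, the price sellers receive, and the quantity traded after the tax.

Solving each curve for Q: Qs = 512.7 + 8P.
The tax drives a wedge P_b - P_s = 9. Substituting P_s = P_b - 9 into supply: Qs = 440.7 + 8P_b.
Set Qd = Qs: 1071.9 - 4P_b = 440.7 + 8P_b, so 631.2 = 12P_b and P_b = 52.6.
Then P_s = 52.6 - 9 = 43.6 and Q = 1071.9 - 4(52.6) = 861.5.

P_b = 52.6, P_s = 43.6, Q = 861.5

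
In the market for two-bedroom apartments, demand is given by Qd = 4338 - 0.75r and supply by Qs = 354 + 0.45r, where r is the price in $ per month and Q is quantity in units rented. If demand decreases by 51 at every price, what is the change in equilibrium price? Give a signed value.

Δr = -42.5

Set Qd = Qs: 4338 - 0.75r = 354 + 0.45r, so 3984 = 1.2r and r* = 3320.
From the demand curve, Q* = 4338 - 0.75(3320) = 1848.
After the shift, demand is Qd = 4287 - 0.75r.
The new intersection has 3933 = 1.2r, i.e. r = 3277.5, Q = 1828.875.
Δr = 3277.5 - 3320 = -42.5.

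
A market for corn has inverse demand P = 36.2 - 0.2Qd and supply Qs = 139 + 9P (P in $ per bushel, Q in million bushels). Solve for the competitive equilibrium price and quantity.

Solving each curve for Q: Qd = 181 - 5P.
The market clears where 181 - 5P = 139 + 9P. Rearranging, 14P = 42, hence P* = 3.
Substitute back: Q* = 181 - 5(3) = 166.

P* = 3, Q* = 166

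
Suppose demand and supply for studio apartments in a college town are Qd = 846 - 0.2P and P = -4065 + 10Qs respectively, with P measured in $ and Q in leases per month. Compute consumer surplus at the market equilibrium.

Consumer surplus = 764522.5

In direct form, Qs = 406.5 + 0.1P.
Set Qd = Qs: 846 - 0.2P = 406.5 + 0.1P, so 439.5 = 0.3P and P* = 1465.
From the demand curve, Q* = 846 - 0.2(1465) = 553.
Demand choke price (Qd = 0): P = 846/0.2 = 4230. Consumer surplus = ½ × (4230 - 1465) × 553 = 764522.5.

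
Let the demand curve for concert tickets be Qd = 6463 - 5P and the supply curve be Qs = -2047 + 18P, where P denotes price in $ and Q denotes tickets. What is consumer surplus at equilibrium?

Consumer surplus = 2127976.9

Equating demand and supply, 6463 - 5P = -2047 + 18P gives 23P = 8510, so P* = 370.
Plugging P* into demand: Q* = 6463 - 5(370) = 4613.
Demand choke price (Qd = 0): P = 6463/5 = 1292.6. Consumer surplus = ½ × (1292.6 - 370) × 4613 = 2127976.9.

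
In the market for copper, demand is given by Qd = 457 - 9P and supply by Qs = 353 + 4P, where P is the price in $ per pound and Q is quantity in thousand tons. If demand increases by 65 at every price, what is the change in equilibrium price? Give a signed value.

ΔP = 5

The market clears where 457 - 9P = 353 + 4P. Rearranging, 13P = 104, hence P* = 8.
Plugging P* into demand: Q* = 457 - 9(8) = 385.
After the shift, demand is Qd = 522 - 9P.
New equilibrium: 169 = 13P, so P = 13 and Q = 405.
ΔP = 13 - 8 = 5.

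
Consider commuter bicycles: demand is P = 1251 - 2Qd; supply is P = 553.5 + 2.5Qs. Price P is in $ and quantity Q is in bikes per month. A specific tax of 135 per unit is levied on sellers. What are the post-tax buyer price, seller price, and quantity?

P_b = 1001, P_s = 866, Q = 125

Inverting to quantity form: Qd = 625.5 - 0.5P and Qs = -221.4 + 0.4P.
The tax drives a wedge P_b - P_s = 135. Substituting P_s = P_b - 135 into supply: Qs = -275.4 + 0.4P_b.
Equate demand and the shifted supply: 625.5 - 0.5P_b = -275.4 + 0.4P_b, giving 0.9P_b = 900.9, so P_b = 1001.
Then P_s = 1001 - 135 = 866 and Q = 625.5 - 0.5(1001) = 125.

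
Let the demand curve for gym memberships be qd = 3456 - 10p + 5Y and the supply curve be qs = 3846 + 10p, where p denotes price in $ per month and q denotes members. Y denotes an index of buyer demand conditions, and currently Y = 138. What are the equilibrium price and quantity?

p* = 15, q* = 3996

With Y = 138, demand is qd = 4146 - 10p.
The market clears where 4146 - 10p = 3846 + 10p. Rearranging, 20p = 300, hence p* = 15.
From the demand curve, q* = 4146 - 10(15) = 3996.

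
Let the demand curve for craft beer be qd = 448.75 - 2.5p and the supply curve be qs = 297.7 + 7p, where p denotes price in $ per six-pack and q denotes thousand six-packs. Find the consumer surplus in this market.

The market clears where 448.75 - 2.5p = 297.7 + 7p. Rearranging, 9.5p = 151.05, hence p* = 15.9.
Then q* = 448.75 - 2.5(15.9) = 409.
Demand choke price (qd = 0): p = 448.75/2.5 = 179.5. Consumer surplus = ½ × (179.5 - 15.9) × 409 = 33456.2.

Consumer surplus = 33456.2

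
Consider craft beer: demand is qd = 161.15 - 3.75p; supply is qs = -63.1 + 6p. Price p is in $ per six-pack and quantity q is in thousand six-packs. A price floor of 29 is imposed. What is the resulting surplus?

At p = 29: qd = 52.4 and qs = 110.9.
Surplus = qs - qd = 110.9 - 52.4 = 58.5.

Surplus = 58.5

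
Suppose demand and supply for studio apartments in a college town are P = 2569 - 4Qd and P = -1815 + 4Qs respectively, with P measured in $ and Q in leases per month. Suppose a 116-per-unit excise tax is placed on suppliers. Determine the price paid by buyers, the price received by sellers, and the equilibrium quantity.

P_b = 435, P_s = 319, Q = 533.5

In direct form, Qd = 642.25 - 0.25P and Qs = 453.75 + 0.25P.
With a tax of 116 on suppliers, they supply based on the net price P_s = P_b - 116, so Qs = 424.75 + 0.25P_b.
Set Qd = Qs: 642.25 - 0.25P_b = 424.75 + 0.25P_b, so 217.5 = 0.5P_b and P_b = 435.
So P_s = 319 and the quantity traded is Q = 642.25 - 0.25(435) = 533.5.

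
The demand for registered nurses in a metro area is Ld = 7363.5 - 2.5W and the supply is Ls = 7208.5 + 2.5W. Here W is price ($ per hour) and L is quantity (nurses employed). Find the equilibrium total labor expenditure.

Set Ld = Ls: 7363.5 - 2.5W = 7208.5 + 2.5W, so 155 = 5W and W* = 31.
From the demand curve, L* = 7363.5 - 2.5(31) = 7286.
Total labor expenditure = W* × L* = 31 × 7286 = 225866.

Total labor expenditure = 225866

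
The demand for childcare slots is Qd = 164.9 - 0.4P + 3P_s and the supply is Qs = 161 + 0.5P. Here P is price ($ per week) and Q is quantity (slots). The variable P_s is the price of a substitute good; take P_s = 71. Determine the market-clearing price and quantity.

P* = 241, Q* = 281.5

With P_s = 71, demand is Qd = 377.9 - 0.4P.
At equilibrium Qd = Qs, so 377.9 - 0.4P = 161 + 0.5P; collecting terms, 216.9 = 0.9P and P* = 241.
Substitute back: Q* = 377.9 - 0.4(241) = 281.5.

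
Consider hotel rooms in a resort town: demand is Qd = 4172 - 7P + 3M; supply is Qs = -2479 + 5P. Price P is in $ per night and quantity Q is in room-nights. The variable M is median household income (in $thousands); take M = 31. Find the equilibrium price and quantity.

P* = 562, Q* = 331

With M = 31, demand is Qd = 4265 - 7P.
The market clears where 4265 - 7P = -2479 + 5P. Rearranging, 12P = 6744, hence P* = 562.
Then Q* = 4265 - 7(562) = 331.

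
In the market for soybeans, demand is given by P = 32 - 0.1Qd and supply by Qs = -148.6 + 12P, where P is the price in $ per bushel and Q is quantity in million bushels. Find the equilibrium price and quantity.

P* = 21.3, Q* = 107

In direct form, Qd = 320 - 10P.
Equating demand and supply, 320 - 10P = -148.6 + 12P gives 22P = 468.6, so P* = 21.3.
Plugging P* into demand: Q* = 320 - 10(21.3) = 107.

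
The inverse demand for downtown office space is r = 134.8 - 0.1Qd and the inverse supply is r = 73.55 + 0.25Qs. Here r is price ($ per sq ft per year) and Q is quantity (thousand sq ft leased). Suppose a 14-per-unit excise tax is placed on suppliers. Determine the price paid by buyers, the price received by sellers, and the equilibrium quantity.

Inverting to quantity form: Qd = 1348 - 10r and Qs = -294.2 + 4r.
With a tax of 14 on suppliers, they supply based on the net price r_s = r_b - 14, so Qs = -350.2 + 4r_b.
Market clearing requires 1348 - 10r_b = -350.2 + 4r_b; hence 1698.2 = 14r_b and r_b = 121.3.
So r_s = 107.3 and the quantity traded is Q = 1348 - 10(121.3) = 135.

r_b = 121.3, r_s = 107.3, Q = 135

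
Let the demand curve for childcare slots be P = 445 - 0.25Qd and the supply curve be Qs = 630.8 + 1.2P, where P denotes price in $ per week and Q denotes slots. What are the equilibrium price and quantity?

P* = 221, Q* = 896

Rewriting in direct form: Qd = 1780 - 4P.
At equilibrium Qd = Qs, so 1780 - 4P = 630.8 + 1.2P; collecting terms, 1149.2 = 5.2P and P* = 221.
From the demand curve, Q* = 1780 - 4(221) = 896.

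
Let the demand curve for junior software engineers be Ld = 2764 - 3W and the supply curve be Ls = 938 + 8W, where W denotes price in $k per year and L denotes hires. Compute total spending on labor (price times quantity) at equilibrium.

Total spending on labor = 376156

At equilibrium Ld = Ls, so 2764 - 3W = 938 + 8W; collecting terms, 1826 = 11W and W* = 166.
From the demand curve, L* = 2764 - 3(166) = 2266.
Total spending on labor = W* × L* = 166 × 2266 = 376156.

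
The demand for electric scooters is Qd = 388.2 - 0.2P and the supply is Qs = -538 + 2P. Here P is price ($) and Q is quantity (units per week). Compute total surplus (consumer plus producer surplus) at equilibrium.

At equilibrium Qd = Qs, so 388.2 - 0.2P = -538 + 2P; collecting terms, 926.2 = 2.2P and P* = 421.
Then Q* = 388.2 - 0.2(421) = 304.
Demand choke price = 1941; supply choke price = 269. CS = ½(1941 - 421)(304) = 231040; PS = ½(421 - 269)(304) = 23104. Total surplus = 254144.

Total surplus = 254144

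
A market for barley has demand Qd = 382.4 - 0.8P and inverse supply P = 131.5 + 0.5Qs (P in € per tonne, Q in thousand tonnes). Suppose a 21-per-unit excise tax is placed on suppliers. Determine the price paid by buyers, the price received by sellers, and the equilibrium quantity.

P_b = 245.5, P_s = 224.5, Q = 186

In direct form, Qs = -263 + 2P.
With a tax of 21 on suppliers, they supply based on the net price P_s = P_b - 21, so Qs = -305 + 2P_b.
Market clearing requires 382.4 - 0.8P_b = -305 + 2P_b; hence 687.4 = 2.8P_b and P_b = 245.5.
Then P_s = 245.5 - 21 = 224.5 and Q = 382.4 - 0.8(245.5) = 186.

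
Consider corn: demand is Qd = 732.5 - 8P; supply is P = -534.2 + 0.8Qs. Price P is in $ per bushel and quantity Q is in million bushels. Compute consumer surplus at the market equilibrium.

Consumer surplus = 28603.265625

Inverting to quantity form: Qs = 667.75 + 1.25P.
Equating demand and supply, 732.5 - 8P = 667.75 + 1.25P gives 9.25P = 64.75, so P* = 7.
Substitute back: Q* = 732.5 - 8(7) = 676.5.
Demand choke price (Qd = 0): P = 732.5/8 = 91.5625. Consumer surplus = ½ × (91.5625 - 7) × 676.5 = 28603.265625.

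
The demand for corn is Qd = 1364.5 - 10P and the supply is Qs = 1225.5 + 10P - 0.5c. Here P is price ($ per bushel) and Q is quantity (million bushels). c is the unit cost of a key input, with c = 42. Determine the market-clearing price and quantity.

With c = 42, supply is Qs = 1204.5 + 10P.
At equilibrium Qd = Qs, so 1364.5 - 10P = 1204.5 + 10P; collecting terms, 160 = 20P and P* = 8.
Then Q* = 1364.5 - 10(8) = 1284.5.

P* = 8, Q* = 1284.5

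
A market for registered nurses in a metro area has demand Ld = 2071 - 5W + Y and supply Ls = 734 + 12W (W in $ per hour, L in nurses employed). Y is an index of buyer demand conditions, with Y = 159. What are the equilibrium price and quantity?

With Y = 159, demand is Ld = 2230 - 5W.
Set Ld = Ls: 2230 - 5W = 734 + 12W, so 1496 = 17W and W* = 88.
From the demand curve, L* = 2230 - 5(88) = 1790.

W* = 88, L* = 1790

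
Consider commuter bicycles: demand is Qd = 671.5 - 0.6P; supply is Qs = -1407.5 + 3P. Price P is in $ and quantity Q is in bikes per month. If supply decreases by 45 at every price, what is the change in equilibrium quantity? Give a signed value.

ΔQ = -7.5

Set Qd = Qs: 671.5 - 0.6P = -1407.5 + 3P, so 2079 = 3.6P and P* = 577.5.
From the demand curve, Q* = 671.5 - 0.6(577.5) = 325.
After the shift, supply is Qs = -1452.5 + 3P.
Re-solving, 3.6P = 2124 gives P = 590 and Q = 317.5.
ΔQ = 317.5 - 325 = -7.5.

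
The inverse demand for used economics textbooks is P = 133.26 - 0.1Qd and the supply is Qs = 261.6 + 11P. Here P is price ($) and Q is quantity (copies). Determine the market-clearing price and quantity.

In direct form, Qd = 1332.6 - 10P.
Equating demand and supply, 1332.6 - 10P = 261.6 + 11P gives 21P = 1071, so P* = 51.
Plugging P* into demand: Q* = 1332.6 - 10(51) = 822.6.

P* = 51, Q* = 822.6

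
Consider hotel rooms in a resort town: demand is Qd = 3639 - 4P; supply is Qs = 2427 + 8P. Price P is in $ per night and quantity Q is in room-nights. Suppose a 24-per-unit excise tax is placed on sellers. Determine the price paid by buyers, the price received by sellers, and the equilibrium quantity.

Sellers keep P_s = P_b - 24 per unit, so supply in terms of the buyer price is Qs = 2235 + 8P_b.
Set Qd = Qs: 3639 - 4P_b = 2235 + 8P_b, so 1404 = 12P_b and P_b = 117.
Then P_s = 117 - 24 = 93 and Q = 3639 - 4(117) = 3171.

P_b = 117, P_s = 93, Q = 3171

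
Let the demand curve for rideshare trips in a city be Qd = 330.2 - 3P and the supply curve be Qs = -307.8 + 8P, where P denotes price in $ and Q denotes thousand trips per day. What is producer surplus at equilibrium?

Producer surplus = 1524.9025

The market clears where 330.2 - 3P = -307.8 + 8P. Rearranging, 11P = 638, hence P* = 58.
From the demand curve, Q* = 330.2 - 3(58) = 156.2.
Supply choke price (Qs = 0): P = 38.475. Producer surplus = ½ × (58 - 38.475) × 156.2 = 1524.9025.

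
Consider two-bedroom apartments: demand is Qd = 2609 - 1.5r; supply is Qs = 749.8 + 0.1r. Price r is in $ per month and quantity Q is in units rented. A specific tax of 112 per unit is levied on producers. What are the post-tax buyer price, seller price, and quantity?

With a tax of 112 on producers, they supply based on the net price r_s = r_b - 112, so Qs = 738.6 + 0.1r_b.
Set Qd = Qs: 2609 - 1.5r_b = 738.6 + 0.1r_b, so 1870.4 = 1.6r_b and r_b = 1169.
Then r_s = 1169 - 112 = 1057 and Q = 2609 - 1.5(1169) = 855.5.

r_b = 1169, r_s = 1057, Q = 855.5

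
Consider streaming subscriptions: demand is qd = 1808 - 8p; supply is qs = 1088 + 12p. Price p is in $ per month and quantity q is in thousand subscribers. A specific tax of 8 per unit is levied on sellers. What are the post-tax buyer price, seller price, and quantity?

Sellers keep p_s = p_b - 8 per unit, so supply in terms of the buyer price is qs = 992 + 12p_b.
Set qd = qs: 1808 - 8p_b = 992 + 12p_b, so 816 = 20p_b and p_b = 40.8.
Then p_s = 40.8 - 8 = 32.8 and q = 1808 - 8(40.8) = 1481.6.

p_b = 40.8, p_s = 32.8, q = 1481.6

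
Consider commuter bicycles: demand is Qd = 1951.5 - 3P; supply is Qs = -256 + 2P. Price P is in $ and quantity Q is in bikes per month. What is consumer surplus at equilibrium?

Consumer surplus = 65521.5

At equilibrium Qd = Qs, so 1951.5 - 3P = -256 + 2P; collecting terms, 2207.5 = 5P and P* = 441.5.
Substitute back: Q* = 1951.5 - 3(441.5) = 627.
Demand choke price (Qd = 0): P = 1951.5/3 = 650.5. Consumer surplus = ½ × (650.5 - 441.5) × 627 = 65521.5.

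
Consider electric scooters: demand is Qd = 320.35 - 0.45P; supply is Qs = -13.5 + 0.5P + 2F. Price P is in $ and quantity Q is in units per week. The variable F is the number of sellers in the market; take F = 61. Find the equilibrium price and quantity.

With F = 61, supply is Qs = 108.5 + 0.5P.
The market clears where 320.35 - 0.45P = 108.5 + 0.5P. Rearranging, 0.95P = 211.85, hence P* = 223.
From the demand curve, Q* = 320.35 - 0.45(223) = 220.

P* = 223, Q* = 220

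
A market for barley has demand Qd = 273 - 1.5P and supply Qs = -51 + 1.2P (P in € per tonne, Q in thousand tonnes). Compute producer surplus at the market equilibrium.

Producer surplus = 3603.75

Set Qd = Qs: 273 - 1.5P = -51 + 1.2P, so 324 = 2.7P and P* = 120.
From the demand curve, Q* = 273 - 1.5(120) = 93.
Supply choke price (Qs = 0): P = 42.5. Producer surplus = ½ × (120 - 42.5) × 93 = 3603.75.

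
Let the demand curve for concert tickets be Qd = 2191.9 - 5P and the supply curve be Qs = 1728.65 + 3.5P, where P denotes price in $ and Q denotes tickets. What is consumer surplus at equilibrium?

At equilibrium Qd = Qs, so 2191.9 - 5P = 1728.65 + 3.5P; collecting terms, 463.25 = 8.5P and P* = 54.5.
Then Q* = 2191.9 - 5(54.5) = 1919.4.
Demand choke price (Qd = 0): P = 2191.9/5 = 438.38. Consumer surplus = ½ × (438.38 - 54.5) × 1919.4 = 368409.636.

Consumer surplus = 368409.636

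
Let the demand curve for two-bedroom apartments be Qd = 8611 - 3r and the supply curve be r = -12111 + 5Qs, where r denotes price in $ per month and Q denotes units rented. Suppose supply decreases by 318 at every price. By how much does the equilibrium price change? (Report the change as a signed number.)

Rewriting in direct form: Qs = 2422.2 + 0.2r.
The market clears where 8611 - 3r = 2422.2 + 0.2r. Rearranging, 3.2r = 6188.8, hence r* = 1934.
Substitute back: Q* = 8611 - 3(1934) = 2809.
After the shift, supply is Qs = 2104.2 + 0.2r.
Re-solving, 3.2r = 6506.8 gives r = 2033.375 and Q = 2510.875.
Δr = 2033.375 - 1934 = 99.375.

Δr = 99.375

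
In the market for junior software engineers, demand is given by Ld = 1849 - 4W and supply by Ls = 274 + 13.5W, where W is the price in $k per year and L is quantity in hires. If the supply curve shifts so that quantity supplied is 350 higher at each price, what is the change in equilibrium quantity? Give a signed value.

Set Ld = Ls: 1849 - 4W = 274 + 13.5W, so 1575 = 17.5W and W* = 90.
Plugging W* into demand: L* = 1849 - 4(90) = 1489.
After the shift, supply is Ls = 624 + 13.5W.
The new intersection has 1225 = 17.5W, i.e. W = 70, L = 1569.
ΔL = 1569 - 1489 = 80.

ΔL = 80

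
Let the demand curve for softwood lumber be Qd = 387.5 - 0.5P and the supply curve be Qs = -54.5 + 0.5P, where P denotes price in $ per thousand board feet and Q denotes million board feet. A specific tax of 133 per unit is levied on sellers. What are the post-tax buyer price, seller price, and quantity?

P_b = 508.5, P_s = 375.5, Q = 133.25

Sellers keep P_s = P_b - 133 per unit, so supply in terms of the buyer price is Qs = -121 + 0.5P_b.
Market clearing requires 387.5 - 0.5P_b = -121 + 0.5P_b; hence 508.5 = P_b and P_b = 508.5.
Then P_s = 508.5 - 133 = 375.5 and Q = 387.5 - 0.5(508.5) = 133.25.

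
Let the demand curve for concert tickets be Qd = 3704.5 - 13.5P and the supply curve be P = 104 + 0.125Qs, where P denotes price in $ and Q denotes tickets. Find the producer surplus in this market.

In direct form, Qs = -832 + 8P.
The market clears where 3704.5 - 13.5P = -832 + 8P. Rearranging, 21.5P = 4536.5, hence P* = 211.
Substitute back: Q* = 3704.5 - 13.5(211) = 856.
Supply choke price (Qs = 0): P = 104. Producer surplus = ½ × (211 - 104) × 856 = 45796.

Producer surplus = 45796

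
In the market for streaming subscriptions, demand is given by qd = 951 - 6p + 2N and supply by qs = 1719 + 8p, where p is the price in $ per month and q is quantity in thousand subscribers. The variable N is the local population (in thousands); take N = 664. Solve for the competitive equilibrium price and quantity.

p* = 40, q* = 2039

With N = 664, demand is qd = 2279 - 6p.
Set qd = qs: 2279 - 6p = 1719 + 8p, so 560 = 14p and p* = 40.
Substitute back: q* = 2279 - 6(40) = 2039.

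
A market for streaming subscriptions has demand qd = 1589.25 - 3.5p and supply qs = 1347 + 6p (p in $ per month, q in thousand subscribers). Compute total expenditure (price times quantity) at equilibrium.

The market clears where 1589.25 - 3.5p = 1347 + 6p. Rearranging, 9.5p = 242.25, hence p* = 25.5.
From the demand curve, q* = 1589.25 - 3.5(25.5) = 1500.
Total expenditure = p* × q* = 25.5 × 1500 = 38250.

Total expenditure = 38250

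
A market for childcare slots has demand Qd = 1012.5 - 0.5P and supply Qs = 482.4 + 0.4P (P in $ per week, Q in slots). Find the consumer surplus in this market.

Consumer surplus = 515524

The market clears where 1012.5 - 0.5P = 482.4 + 0.4P. Rearranging, 0.9P = 530.1, hence P* = 589.
From the demand curve, Q* = 1012.5 - 0.5(589) = 718.
Demand choke price (Qd = 0): P = 1012.5/0.5 = 2025. Consumer surplus = ½ × (2025 - 589) × 718 = 515524.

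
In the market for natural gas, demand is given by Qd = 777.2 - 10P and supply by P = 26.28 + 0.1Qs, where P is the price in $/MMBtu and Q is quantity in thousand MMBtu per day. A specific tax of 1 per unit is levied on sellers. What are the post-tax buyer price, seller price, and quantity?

P_b = 52.5, P_s = 51.5, Q = 252.2

Inverting to quantity form: Qs = -262.8 + 10P.
Sellers keep P_s = P_b - 1 per unit, so supply in terms of the buyer price is Qs = -272.8 + 10P_b.
Market clearing requires 777.2 - 10P_b = -272.8 + 10P_b; hence 1050 = 20P_b and P_b = 52.5.
Then P_s = 52.5 - 1 = 51.5 and Q = 777.2 - 10(52.5) = 252.2.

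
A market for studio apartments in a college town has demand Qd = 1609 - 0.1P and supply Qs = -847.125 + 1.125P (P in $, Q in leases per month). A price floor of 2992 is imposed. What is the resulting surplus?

Evaluating both curves at the floor price 2992 gives Qd = 1309.8, Qs = 2518.875.
Surplus = Qs - Qd = 2518.875 - 1309.8 = 1209.075.

Surplus = 1209.075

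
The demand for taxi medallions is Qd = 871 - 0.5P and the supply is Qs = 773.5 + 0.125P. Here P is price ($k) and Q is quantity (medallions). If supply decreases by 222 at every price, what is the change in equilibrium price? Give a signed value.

ΔP = 355.2

The market clears where 871 - 0.5P = 773.5 + 0.125P. Rearranging, 0.625P = 97.5, hence P* = 156.
From the demand curve, Q* = 871 - 0.5(156) = 793.
After the shift, supply is Qs = 551.5 + 0.125P.
New equilibrium: 319.5 = 0.625P, so P = 511.2 and Q = 615.4.
ΔP = 511.2 - 156 = 355.2.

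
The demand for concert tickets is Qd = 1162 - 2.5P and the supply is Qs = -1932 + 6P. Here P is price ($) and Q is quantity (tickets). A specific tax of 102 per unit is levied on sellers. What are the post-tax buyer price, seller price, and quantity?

P_b = 436, P_s = 334, Q = 72

Sellers keep P_s = P_b - 102 per unit, so supply in terms of the buyer price is Qs = -2544 + 6P_b.
Equate demand and the shifted supply: 1162 - 2.5P_b = -2544 + 6P_b, giving 8.5P_b = 3706, so P_b = 436.
Then P_s = 436 - 102 = 334 and Q = 1162 - 2.5(436) = 72.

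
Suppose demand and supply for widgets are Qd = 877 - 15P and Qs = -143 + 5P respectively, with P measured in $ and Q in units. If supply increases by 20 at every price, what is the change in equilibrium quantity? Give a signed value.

Equating demand and supply, 877 - 15P = -143 + 5P gives 20P = 1020, so P* = 51.
Plugging P* into demand: Q* = 877 - 15(51) = 112.
After the shift, supply is Qs = -123 + 5P.
The new intersection has 1000 = 20P, i.e. P = 50, Q = 127.
ΔQ = 127 - 112 = 15.

ΔQ = 15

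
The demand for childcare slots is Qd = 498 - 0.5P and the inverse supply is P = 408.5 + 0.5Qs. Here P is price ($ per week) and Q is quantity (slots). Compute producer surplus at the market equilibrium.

In direct form, Qs = -817 + 2P.
Set Qd = Qs: 498 - 0.5P = -817 + 2P, so 1315 = 2.5P and P* = 526.
From the demand curve, Q* = 498 - 0.5(526) = 235.
Supply choke price (Qs = 0): P = 408.5. Producer surplus = ½ × (526 - 408.5) × 235 = 13806.25.

Producer surplus = 13806.25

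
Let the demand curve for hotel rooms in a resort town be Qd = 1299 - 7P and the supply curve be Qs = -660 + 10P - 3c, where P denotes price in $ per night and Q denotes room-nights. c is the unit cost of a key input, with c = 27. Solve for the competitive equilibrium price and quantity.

P* = 120, Q* = 459

With c = 27, supply is Qs = -741 + 10P.
At equilibrium Qd = Qs, so 1299 - 7P = -741 + 10P; collecting terms, 2040 = 17P and P* = 120.
Substitute back: Q* = 1299 - 7(120) = 459.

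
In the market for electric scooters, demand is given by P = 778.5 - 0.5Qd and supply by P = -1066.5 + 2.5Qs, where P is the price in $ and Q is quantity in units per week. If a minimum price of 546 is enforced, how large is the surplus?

Surplus = 180

Solving each curve for Q: Qd = 1557 - 2P and Qs = 426.6 + 0.4P.
At P = 546: Qd = 465 and Qs = 645.
Surplus = Qs - Qd = 645 - 465 = 180.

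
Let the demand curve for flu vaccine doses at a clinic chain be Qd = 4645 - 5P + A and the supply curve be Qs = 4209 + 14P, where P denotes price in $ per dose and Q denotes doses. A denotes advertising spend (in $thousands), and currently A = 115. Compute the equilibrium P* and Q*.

P* = 29, Q* = 4615

With A = 115, demand is Qd = 4760 - 5P.
At equilibrium Qd = Qs, so 4760 - 5P = 4209 + 14P; collecting terms, 551 = 19P and P* = 29.
Substitute back: Q* = 4760 - 5(29) = 4615.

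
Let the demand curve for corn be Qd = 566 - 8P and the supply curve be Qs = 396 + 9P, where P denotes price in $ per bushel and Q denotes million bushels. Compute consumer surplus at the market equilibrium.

Equating demand and supply, 566 - 8P = 396 + 9P gives 17P = 170, so P* = 10.
Substitute back: Q* = 566 - 8(10) = 486.
Demand choke price (Qd = 0): P = 566/8 = 70.75. Consumer surplus = ½ × (70.75 - 10) × 486 = 14762.25.

Consumer surplus = 14762.25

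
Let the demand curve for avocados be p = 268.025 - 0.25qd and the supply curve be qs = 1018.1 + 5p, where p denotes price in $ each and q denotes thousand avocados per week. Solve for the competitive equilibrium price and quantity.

Rewriting in direct form: qd = 1072.1 - 4p.
Equating demand and supply, 1072.1 - 4p = 1018.1 + 5p gives 9p = 54, so p* = 6.
Then q* = 1072.1 - 4(6) = 1048.1.

p* = 6, q* = 1048.1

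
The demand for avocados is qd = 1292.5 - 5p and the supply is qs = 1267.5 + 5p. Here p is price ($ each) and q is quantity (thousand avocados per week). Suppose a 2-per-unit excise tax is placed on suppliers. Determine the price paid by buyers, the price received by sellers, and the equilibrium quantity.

p_b = 3.5, p_s = 1.5, q = 1275

Suppliers keep p_s = p_b - 2 per unit, so supply in terms of the buyer price is qs = 1257.5 + 5p_b.
Set qd = qs: 1292.5 - 5p_b = 1257.5 + 5p_b, so 35 = 10p_b and p_b = 3.5.
So p_s = 1.5 and the quantity traded is q = 1292.5 - 5(3.5) = 1275.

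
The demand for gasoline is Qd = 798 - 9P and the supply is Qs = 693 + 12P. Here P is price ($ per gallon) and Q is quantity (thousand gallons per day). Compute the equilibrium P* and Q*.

Set Qd = Qs: 798 - 9P = 693 + 12P, so 105 = 21P and P* = 5.
Substitute back: Q* = 798 - 9(5) = 753.

P* = 5, Q* = 753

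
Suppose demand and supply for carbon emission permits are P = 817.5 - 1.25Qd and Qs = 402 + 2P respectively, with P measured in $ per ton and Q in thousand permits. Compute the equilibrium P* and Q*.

Rewriting in direct form: Qd = 654 - 0.8P.
The market clears where 654 - 0.8P = 402 + 2P. Rearranging, 2.8P = 252, hence P* = 90.
From the demand curve, Q* = 654 - 0.8(90) = 582.

P* = 90, Q* = 582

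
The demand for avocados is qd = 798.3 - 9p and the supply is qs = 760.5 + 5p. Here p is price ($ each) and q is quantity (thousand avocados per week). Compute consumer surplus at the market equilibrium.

Set qd = qs: 798.3 - 9p = 760.5 + 5p, so 37.8 = 14p and p* = 2.7.
Plugging p* into demand: q* = 798.3 - 9(2.7) = 774.
Demand choke price (qd = 0): p = 798.3/9 = 88.7. Consumer surplus = ½ × (88.7 - 2.7) × 774 = 33282.

Consumer surplus = 33282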